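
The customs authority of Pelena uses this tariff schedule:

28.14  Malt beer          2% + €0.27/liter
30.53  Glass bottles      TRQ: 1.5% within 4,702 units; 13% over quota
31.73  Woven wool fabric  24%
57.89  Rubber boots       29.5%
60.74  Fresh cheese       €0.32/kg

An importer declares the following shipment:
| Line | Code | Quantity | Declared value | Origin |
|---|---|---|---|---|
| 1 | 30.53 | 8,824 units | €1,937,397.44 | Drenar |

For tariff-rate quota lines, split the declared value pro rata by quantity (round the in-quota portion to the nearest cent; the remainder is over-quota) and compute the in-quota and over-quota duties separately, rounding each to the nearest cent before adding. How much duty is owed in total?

Line 1 (30.53, Drenar, 8,824 units, €1,937,397.44):
Code 30.53 is under a tariff-rate quota (threshold 4,702 units). In-quota: 4,702 units at 1.5%; over-quota: 4,122 units at 13%.
Pro-rata value split: in-quota = €1,937,397.44 × 4,702/8,824 = €1,032,371.12; over-quota = €1,937,397.44 − €1,032,371.12 = €905,026.32.
In-quota duty = €1,032,371.12 × 1.5% = €15,485.57. Over-quota duty = €905,026.32 × 13% = €117,653.42.
Line duty = €15,485.57 + €117,653.42 = €133,138.99.

€133,138.99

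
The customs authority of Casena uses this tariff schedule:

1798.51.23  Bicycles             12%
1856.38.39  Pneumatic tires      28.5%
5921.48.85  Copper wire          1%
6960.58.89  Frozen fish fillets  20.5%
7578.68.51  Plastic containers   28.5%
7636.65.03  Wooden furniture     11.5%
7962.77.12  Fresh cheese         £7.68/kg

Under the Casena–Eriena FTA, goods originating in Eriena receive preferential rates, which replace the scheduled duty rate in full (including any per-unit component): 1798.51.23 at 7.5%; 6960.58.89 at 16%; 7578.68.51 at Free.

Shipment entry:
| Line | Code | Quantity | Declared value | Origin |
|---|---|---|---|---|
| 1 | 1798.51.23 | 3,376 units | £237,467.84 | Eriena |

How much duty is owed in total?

£17,810.09

Line 1 (1798.51.23, Eriena, 3,376 units, £237,467.84):
Base rate for 1798.51.23 is 12%.
Origin Eriena qualifies under the Casena–Eriena agreement and 1798.51.23 is covered: preferential rate 7.5% applies instead.
Duty = £237,467.84 × 7.5% = £17,810.09.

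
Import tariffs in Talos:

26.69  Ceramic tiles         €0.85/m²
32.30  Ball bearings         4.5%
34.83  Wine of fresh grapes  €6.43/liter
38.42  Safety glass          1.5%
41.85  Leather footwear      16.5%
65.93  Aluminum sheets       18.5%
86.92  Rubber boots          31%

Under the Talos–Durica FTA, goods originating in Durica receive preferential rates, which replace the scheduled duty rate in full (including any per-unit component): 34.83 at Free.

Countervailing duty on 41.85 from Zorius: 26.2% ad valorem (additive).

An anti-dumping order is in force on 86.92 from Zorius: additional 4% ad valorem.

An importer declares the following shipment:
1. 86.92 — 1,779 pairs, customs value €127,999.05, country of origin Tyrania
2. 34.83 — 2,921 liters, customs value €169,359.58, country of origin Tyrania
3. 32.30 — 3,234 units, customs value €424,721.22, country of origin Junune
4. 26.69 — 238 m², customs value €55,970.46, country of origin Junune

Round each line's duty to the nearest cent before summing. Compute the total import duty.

Line 1 (86.92, Tyrania, 1,779 pairs, €127,999.05):
Base rate for 86.92 is 31%.
The additional-duty order on 86.92 targets Zorius, not Tyrania; it does not apply.
Duty = €127,999.05 × 31% = €39,679.71.
Line 2 (34.83, Tyrania, 2,921 liters, €169,359.58):
Base rate for 34.83 is €6.43/liter.
34.83 has an FTA preferential rate, but origin Tyrania is not Durica; base rate stands.
Duty = 2,921 × €6.43 = €18,782.03.
Line 3 (32.30, Junune, 3,234 units, €424,721.22):
Base rate for 32.30 is 4.5%.
Duty = €424,721.22 × 4.5% = €19,112.45.
Line 4 (26.69, Junune, 238 m², €55,970.46):
Base rate for 26.69 is €0.85/m².
Duty = 238 × €0.85 = €202.30.
Total = €39,679.71 + €18,782.03 + €19,112.45 + €202.30 = €77,776.49.

€77,776.49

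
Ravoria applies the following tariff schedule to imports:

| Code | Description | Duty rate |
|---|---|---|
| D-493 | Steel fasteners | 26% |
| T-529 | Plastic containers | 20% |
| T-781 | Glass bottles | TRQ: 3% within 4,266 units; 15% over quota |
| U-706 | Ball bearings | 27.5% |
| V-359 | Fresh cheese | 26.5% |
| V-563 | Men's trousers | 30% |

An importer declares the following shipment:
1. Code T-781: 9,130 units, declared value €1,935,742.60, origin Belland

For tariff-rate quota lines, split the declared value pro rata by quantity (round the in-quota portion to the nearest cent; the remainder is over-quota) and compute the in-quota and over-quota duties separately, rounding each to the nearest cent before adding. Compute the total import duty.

Line 1 (T-781, Belland, 9,130 units, €1,935,742.60):
Code T-781 is under a tariff-rate quota (threshold 4,266 units). In-quota: 4,266 units at 3%; over-quota: 4,864 units at 15%.
Pro-rata value split: in-quota = €1,935,742.60 × 4,266/9,130 = €904,477.32; over-quota = €1,935,742.60 − €904,477.32 = €1,031,265.28.
In-quota duty = €904,477.32 × 3% = €27,134.32. Over-quota duty = €1,031,265.28 × 15% = €154,689.79.
Line duty = €27,134.32 + €154,689.79 = €181,824.11.

€181,824.11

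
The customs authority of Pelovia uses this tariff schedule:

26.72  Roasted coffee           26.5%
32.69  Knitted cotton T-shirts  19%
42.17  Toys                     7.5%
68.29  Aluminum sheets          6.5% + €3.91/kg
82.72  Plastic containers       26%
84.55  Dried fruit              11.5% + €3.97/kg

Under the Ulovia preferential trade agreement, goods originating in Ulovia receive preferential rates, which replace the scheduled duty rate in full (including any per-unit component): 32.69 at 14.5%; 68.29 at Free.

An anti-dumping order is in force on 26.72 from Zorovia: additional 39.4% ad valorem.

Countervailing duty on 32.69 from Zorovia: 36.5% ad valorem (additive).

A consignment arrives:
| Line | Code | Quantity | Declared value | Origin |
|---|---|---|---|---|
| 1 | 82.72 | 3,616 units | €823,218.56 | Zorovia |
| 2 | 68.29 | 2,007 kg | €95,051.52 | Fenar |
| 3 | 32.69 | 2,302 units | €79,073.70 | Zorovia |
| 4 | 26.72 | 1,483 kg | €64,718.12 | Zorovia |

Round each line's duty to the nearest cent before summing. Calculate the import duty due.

€314,597.69

Line 1 (82.72, Zorovia, 3,616 units, €823,218.56):
Base rate for 82.72 is 26%.
Duty = €823,218.56 × 26% = €214,036.83.
Line 2 (68.29, Fenar, 2,007 kg, €95,051.52):
Base rate for 68.29 is 6.5% + €3.91/kg.
68.29 has an FTA preferential rate, but origin Fenar is not Ulovia; base rate stands.
Duty = €95,051.52 × 6.5% + 2,007 × €3.91 = €14,025.72.
Line 3 (32.69, Zorovia, 2,302 units, €79,073.70):
Base rate for 32.69 is 19%.
32.69 has an FTA preferential rate, but origin Zorovia is not Ulovia; base rate stands.
Additional duty on 32.69 from Zorovia: +36.5%. Applied ad valorem rate: 19% + 36.5% = 55.5%.
Duty = €79,073.70 × 55.5% = €43,885.90.
Line 4 (26.72, Zorovia, 1,483 kg, €64,718.12):
Base rate for 26.72 is 26.5%.
Additional duty on 26.72 from Zorovia: +39.4%. Applied ad valorem rate: 26.5% + 39.4% = 65.9%.
Duty = €64,718.12 × 65.9% = €42,649.24.
Total = €214,036.83 + €14,025.72 + €43,885.90 + €42,649.24 = €314,597.69.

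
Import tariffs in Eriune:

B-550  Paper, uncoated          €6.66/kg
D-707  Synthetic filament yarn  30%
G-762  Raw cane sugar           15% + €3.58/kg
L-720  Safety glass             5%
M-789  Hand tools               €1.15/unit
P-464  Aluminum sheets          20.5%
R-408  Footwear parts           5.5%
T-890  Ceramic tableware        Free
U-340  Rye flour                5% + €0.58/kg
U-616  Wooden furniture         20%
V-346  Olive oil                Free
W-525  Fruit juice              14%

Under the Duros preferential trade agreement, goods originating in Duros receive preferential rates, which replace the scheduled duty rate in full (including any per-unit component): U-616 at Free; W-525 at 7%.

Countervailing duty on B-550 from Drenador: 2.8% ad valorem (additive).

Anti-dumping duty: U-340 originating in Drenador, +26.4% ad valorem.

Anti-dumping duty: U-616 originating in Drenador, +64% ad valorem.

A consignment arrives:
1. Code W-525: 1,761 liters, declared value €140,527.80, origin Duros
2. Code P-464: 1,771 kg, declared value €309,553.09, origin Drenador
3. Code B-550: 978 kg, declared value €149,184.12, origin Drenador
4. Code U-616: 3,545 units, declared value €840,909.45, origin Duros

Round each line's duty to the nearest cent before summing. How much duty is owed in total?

Line 1 (W-525, Duros, 1,761 liters, €140,527.80):
Base rate for W-525 is 14%.
Origin Duros qualifies under the Eriune–Duros agreement and W-525 is covered: preferential rate 7% applies instead.
Duty = €140,527.80 × 7% = €9,836.95.
Line 2 (P-464, Drenador, 1,771 kg, €309,553.09):
Base rate for P-464 is 20.5%.
Duty = €309,553.09 × 20.5% = €63,458.38.
Line 3 (B-550, Drenador, 978 kg, €149,184.12):
Base rate for B-550 is €6.66/kg.
Additional duty on B-550 from Drenador: +2.8% ad valorem. Applied ad valorem rate = 2.8%.
Duty = €149,184.12 × 2.8% + 978 × €6.66 = €10,690.64.
Line 4 (U-616, Duros, 3,545 units, €840,909.45):
Base rate for U-616 is 20%.
Origin Duros qualifies under the Eriune–Duros agreement and U-616 is covered: preferential rate Free applies instead.
The additional-duty order on U-616 targets Drenador, not Duros; it does not apply.
Duty = €840,909.45 × 0% = €0.00.
Total = €9,836.95 + €63,458.38 + €10,690.64 + €0.00 = €83,985.97.

€83,985.97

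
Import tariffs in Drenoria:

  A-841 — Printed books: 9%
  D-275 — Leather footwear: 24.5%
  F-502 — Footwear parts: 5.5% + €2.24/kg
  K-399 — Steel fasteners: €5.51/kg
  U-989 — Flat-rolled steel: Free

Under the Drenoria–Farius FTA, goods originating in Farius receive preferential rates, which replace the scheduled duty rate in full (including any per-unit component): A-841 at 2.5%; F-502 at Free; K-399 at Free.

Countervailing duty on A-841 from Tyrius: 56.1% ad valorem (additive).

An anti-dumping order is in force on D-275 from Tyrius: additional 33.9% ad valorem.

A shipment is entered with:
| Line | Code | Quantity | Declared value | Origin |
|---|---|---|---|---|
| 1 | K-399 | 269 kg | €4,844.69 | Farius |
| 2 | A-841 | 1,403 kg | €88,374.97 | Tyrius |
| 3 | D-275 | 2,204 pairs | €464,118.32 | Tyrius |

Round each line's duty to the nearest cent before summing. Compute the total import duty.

Line 1 (K-399, Farius, 269 kg, €4,844.69):
Base rate for K-399 is €5.51/kg.
Origin Farius qualifies under the Drenoria–Farius agreement and K-399 is covered: preferential rate Free applies instead.
Duty = €4,844.69 × 0% = €0.00.
Line 2 (A-841, Tyrius, 1,403 kg, €88,374.97):
Base rate for A-841 is 9%.
A-841 has an FTA preferential rate, but origin Tyrius is not Farius; base rate stands.
Additional duty on A-841 from Tyrius: +56.1%. Applied ad valorem rate: 9% + 56.1% = 65.1%.
Duty = €88,374.97 × 65.1% = €57,532.11.
Line 3 (D-275, Tyrius, 2,204 pairs, €464,118.32):
Base rate for D-275 is 24.5%.
Additional duty on D-275 from Tyrius: +33.9%. Applied ad valorem rate: 24.5% + 33.9% = 58.4%.
Duty = €464,118.32 × 58.4% = €271,045.10.
Total = €0.00 + €57,532.11 + €271,045.10 = €328,577.21.

€328,577.21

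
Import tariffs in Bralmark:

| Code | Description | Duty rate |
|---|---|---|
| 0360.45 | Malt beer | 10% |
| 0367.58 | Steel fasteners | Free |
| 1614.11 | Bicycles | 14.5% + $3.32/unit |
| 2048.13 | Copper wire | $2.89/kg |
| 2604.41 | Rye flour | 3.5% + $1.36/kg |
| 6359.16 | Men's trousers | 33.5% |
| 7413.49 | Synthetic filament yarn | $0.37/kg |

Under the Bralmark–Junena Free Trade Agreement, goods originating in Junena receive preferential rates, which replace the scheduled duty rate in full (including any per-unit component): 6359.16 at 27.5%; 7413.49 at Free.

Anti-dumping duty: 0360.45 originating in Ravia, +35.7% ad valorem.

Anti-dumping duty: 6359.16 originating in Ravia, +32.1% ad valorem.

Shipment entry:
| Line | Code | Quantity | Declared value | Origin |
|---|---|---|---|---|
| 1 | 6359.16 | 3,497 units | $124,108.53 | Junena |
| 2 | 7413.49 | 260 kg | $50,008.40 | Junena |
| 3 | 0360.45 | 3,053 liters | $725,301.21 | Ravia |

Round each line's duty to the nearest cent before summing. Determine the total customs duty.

Line 1 (6359.16, Junena, 3,497 units, $124,108.53):
Base rate for 6359.16 is 33.5%.
Origin Junena qualifies under the Bralmark–Junena agreement and 6359.16 is covered: preferential rate 27.5% applies instead.
The additional-duty order on 6359.16 targets Ravia, not Junena; it does not apply.
Duty = $124,108.53 × 27.5% = $34,129.85.
Line 2 (7413.49, Junena, 260 kg, $50,008.40):
Base rate for 7413.49 is $0.37/kg.
Origin Junena qualifies under the Bralmark–Junena agreement and 7413.49 is covered: preferential rate Free applies instead.
Duty = $50,008.40 × 0% = $0.00.
Line 3 (0360.45, Ravia, 3,053 liters, $725,301.21):
Base rate for 0360.45 is 10%.
Additional duty on 0360.45 from Ravia: +35.7%. Applied ad valorem rate: 10% + 35.7% = 45.7%.
Duty = $725,301.21 × 45.7% = $331,462.65.
Total = $34,129.85 + $0.00 + $331,462.65 = $365,592.50.

$365,592.50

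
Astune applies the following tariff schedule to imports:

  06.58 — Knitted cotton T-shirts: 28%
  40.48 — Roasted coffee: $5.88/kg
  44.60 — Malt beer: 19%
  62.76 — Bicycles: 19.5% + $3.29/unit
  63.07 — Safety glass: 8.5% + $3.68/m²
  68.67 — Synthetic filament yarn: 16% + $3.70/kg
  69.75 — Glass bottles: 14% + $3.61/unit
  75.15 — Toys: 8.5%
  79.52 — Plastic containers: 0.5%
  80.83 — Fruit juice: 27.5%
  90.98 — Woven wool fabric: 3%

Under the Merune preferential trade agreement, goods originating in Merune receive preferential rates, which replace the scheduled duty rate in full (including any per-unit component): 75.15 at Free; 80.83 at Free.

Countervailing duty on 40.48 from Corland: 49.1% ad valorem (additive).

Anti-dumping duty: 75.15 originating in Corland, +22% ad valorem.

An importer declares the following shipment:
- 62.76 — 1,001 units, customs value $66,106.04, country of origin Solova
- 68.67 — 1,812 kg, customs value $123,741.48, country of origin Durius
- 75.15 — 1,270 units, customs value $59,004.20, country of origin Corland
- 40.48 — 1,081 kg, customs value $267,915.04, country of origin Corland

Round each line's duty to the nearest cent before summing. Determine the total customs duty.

$198,585.85

Line 1 (62.76, Solova, 1,001 units, $66,106.04):
Base rate for 62.76 is 19.5% + $3.29/unit.
Duty = $66,106.04 × 19.5% + 1,001 × $3.29 = $16,183.97.
Line 2 (68.67, Durius, 1,812 kg, $123,741.48):
Base rate for 68.67 is 16% + $3.70/kg.
Duty = $123,741.48 × 16% + 1,812 × $3.70 = $26,503.04.
Line 3 (75.15, Corland, 1,270 units, $59,004.20):
Base rate for 75.15 is 8.5%.
75.15 has an FTA preferential rate, but origin Corland is not Merune; base rate stands.
Additional duty on 75.15 from Corland: +22%. Applied ad valorem rate: 8.5% + 22% = 30.5%.
Duty = $59,004.20 × 30.5% = $17,996.28.
Line 4 (40.48, Corland, 1,081 kg, $267,915.04):
Base rate for 40.48 is $5.88/kg.
Additional duty on 40.48 from Corland: +49.1% ad valorem. Applied ad valorem rate = 49.1%.
Duty = $267,915.04 × 49.1% + 1,081 × $5.88 = $137,902.56.
Total = $16,183.97 + $26,503.04 + $17,996.28 + $137,902.56 = $198,585.85.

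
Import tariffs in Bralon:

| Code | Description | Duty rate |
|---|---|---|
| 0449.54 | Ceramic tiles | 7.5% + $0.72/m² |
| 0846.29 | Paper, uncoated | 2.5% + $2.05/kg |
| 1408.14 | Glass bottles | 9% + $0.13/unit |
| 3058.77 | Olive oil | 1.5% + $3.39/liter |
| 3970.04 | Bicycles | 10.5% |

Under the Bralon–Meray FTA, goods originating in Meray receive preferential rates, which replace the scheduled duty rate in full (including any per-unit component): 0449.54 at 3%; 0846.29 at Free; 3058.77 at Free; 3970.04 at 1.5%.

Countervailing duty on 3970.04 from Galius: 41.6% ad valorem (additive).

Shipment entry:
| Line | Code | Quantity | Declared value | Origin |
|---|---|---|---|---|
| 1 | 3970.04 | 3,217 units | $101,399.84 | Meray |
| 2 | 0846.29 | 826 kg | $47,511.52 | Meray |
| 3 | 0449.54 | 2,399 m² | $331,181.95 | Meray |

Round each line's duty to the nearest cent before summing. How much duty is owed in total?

Line 1 (3970.04, Meray, 3,217 units, $101,399.84):
Base rate for 3970.04 is 10.5%.
Origin Meray qualifies under the Bralon–Meray agreement and 3970.04 is covered: preferential rate 1.5% applies instead.
The additional-duty order on 3970.04 targets Galius, not Meray; it does not apply.
Duty = $101,399.84 × 1.5% = $1,521.00.
Line 2 (0846.29, Meray, 826 kg, $47,511.52):
Base rate for 0846.29 is 2.5% + $2.05/kg.
Origin Meray qualifies under the Bralon–Meray agreement and 0846.29 is covered: preferential rate Free applies instead.
Duty = $47,511.52 × 0% = $0.00.
Line 3 (0449.54, Meray, 2,399 m², $331,181.95):
Base rate for 0449.54 is 7.5% + $0.72/m².
Origin Meray qualifies under the Bralon–Meray agreement and 0449.54 is covered: preferential rate 3% applies instead.
Duty = $331,181.95 × 3% = $9,935.46.
Total = $1,521.00 + $0.00 + $9,935.46 = $11,456.46.

$11,456.46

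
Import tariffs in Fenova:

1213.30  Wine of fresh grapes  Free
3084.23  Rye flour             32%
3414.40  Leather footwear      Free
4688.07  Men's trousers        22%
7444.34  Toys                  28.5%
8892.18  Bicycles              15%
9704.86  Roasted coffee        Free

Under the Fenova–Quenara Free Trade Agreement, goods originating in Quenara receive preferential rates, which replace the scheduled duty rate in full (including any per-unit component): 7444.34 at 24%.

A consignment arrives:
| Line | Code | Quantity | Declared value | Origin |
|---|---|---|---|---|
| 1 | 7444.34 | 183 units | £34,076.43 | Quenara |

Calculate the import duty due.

Line 1 (7444.34, Quenara, 183 units, £34,076.43):
Base rate for 7444.34 is 28.5%.
Origin Quenara qualifies under the Fenova–Quenara agreement and 7444.34 is covered: preferential rate 24% applies instead.
Duty = £34,076.43 × 24% = £8,178.34.

£8,178.34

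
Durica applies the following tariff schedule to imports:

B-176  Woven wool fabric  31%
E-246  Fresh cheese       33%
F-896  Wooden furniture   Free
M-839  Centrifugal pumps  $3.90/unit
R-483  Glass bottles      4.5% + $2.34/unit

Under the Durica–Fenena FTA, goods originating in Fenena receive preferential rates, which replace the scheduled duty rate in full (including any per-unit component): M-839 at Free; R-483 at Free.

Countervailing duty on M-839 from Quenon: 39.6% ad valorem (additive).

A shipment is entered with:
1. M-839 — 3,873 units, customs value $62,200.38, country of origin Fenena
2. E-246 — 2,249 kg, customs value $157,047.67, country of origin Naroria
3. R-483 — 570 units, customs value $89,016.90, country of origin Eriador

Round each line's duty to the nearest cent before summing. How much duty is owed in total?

Line 1 (M-839, Fenena, 3,873 units, $62,200.38):
Base rate for M-839 is $3.90/unit.
Origin Fenena qualifies under the Durica–Fenena agreement and M-839 is covered: preferential rate Free applies instead.
The additional-duty order on M-839 targets Quenon, not Fenena; it does not apply.
Duty = $62,200.38 × 0% = $0.00.
Line 2 (E-246, Naroria, 2,249 kg, $157,047.67):
Base rate for E-246 is 33%.
Duty = $157,047.67 × 33% = $51,825.73.
Line 3 (R-483, Eriador, 570 units, $89,016.90):
Base rate for R-483 is 4.5% + $2.34/unit.
R-483 has an FTA preferential rate, but origin Eriador is not Fenena; base rate stands.
Duty = $89,016.90 × 4.5% + 570 × $2.34 = $5,339.56.
Total = $0.00 + $51,825.73 + $5,339.56 = $57,165.29.

$57,165.29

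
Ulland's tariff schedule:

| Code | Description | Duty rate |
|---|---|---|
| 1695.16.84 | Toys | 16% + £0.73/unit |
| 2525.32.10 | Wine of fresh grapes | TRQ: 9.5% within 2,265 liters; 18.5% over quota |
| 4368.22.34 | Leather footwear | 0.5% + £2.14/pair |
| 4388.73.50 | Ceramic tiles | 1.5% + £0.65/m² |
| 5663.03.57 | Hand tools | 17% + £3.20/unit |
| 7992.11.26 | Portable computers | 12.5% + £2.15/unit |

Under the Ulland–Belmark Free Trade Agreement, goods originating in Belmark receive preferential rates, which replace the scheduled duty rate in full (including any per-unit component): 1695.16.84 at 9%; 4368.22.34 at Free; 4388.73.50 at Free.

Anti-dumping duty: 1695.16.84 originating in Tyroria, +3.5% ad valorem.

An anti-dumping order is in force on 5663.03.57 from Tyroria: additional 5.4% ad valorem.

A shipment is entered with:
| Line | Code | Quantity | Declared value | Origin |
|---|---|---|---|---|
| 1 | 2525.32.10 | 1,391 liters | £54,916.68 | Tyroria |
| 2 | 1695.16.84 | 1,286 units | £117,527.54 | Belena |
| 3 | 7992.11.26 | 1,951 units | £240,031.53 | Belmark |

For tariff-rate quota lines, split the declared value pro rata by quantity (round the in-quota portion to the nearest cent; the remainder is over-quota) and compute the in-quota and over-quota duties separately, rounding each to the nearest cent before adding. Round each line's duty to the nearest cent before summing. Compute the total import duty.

£59,158.86

Line 1 (2525.32.10, Tyroria, 1,391 liters, £54,916.68):
Code 2525.32.10 is under a tariff-rate quota (threshold 2,265 liters). Quantity 1,391 liters is within the quota, so the in-quota rate 9.5% applies to the full value.
Duty = £54,916.68 × 9.5% = £5,217.08.
Line 2 (1695.16.84, Belena, 1,286 units, £117,527.54):
Base rate for 1695.16.84 is 16% + £0.73/unit.
1695.16.84 has an FTA preferential rate, but origin Belena is not Belmark; base rate stands.
The additional-duty order on 1695.16.84 targets Tyroria, not Belena; it does not apply.
Duty = £117,527.54 × 16% + 1,286 × £0.73 = £19,743.19.
Line 3 (7992.11.26, Belmark, 1,951 units, £240,031.53):
Base rate for 7992.11.26 is 12.5% + £2.15/unit.
Origin Belmark is the FTA partner but 7992.11.26 is not on the preference list; base rate stands.
Duty = £240,031.53 × 12.5% + 1,951 × £2.15 = £34,198.59.
Total = £5,217.08 + £19,743.19 + £34,198.59 = £59,158.86.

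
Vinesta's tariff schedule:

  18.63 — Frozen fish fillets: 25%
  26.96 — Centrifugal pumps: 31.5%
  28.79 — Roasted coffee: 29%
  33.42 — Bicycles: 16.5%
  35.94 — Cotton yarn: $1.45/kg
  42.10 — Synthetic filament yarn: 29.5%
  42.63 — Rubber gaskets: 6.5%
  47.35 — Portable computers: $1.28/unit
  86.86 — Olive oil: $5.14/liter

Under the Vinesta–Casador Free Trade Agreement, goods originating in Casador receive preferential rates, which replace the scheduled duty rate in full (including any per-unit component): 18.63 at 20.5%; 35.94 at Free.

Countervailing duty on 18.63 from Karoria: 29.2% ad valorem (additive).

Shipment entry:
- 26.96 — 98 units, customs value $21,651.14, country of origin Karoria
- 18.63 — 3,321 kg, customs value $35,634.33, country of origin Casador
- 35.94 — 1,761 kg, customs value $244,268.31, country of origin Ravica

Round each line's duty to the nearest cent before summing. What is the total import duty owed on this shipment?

$16,678.60

Line 1 (26.96, Karoria, 98 units, $21,651.14):
Base rate for 26.96 is 31.5%.
Duty = $21,651.14 × 31.5% = $6,820.11.
Line 2 (18.63, Casador, 3,321 kg, $35,634.33):
Base rate for 18.63 is 25%.
Origin Casador qualifies under the Vinesta–Casador agreement and 18.63 is covered: preferential rate 20.5% applies instead.
The additional-duty order on 18.63 targets Karoria, not Casador; it does not apply.
Duty = $35,634.33 × 20.5% = $7,305.04.
Line 3 (35.94, Ravica, 1,761 kg, $244,268.31):
Base rate for 35.94 is $1.45/kg.
35.94 has an FTA preferential rate, but origin Ravica is not Casador; base rate stands.
Duty = 1,761 × $1.45 = $2,553.45.
Total = $6,820.11 + $7,305.04 + $2,553.45 = $16,678.60.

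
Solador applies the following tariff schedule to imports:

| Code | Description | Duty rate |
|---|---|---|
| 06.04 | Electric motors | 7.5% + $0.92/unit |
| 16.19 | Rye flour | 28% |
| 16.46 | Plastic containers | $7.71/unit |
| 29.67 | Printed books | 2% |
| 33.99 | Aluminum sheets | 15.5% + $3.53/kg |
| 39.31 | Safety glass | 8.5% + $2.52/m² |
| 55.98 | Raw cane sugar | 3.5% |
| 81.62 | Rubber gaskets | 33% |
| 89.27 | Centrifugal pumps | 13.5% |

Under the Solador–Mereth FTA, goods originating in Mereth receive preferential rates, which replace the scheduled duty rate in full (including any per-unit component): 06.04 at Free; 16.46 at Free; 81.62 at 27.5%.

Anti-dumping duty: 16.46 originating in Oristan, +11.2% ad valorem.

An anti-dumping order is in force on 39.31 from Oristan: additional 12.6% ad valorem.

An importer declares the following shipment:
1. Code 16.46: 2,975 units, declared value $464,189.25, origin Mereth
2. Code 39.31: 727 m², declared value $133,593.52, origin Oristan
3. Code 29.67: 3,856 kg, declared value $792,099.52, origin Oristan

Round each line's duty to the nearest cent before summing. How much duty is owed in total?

$45,862.26

Line 1 (16.46, Mereth, 2,975 units, $464,189.25):
Base rate for 16.46 is $7.71/unit.
Origin Mereth qualifies under the Solador–Mereth agreement and 16.46 is covered: preferential rate Free applies instead.
The additional-duty order on 16.46 targets Oristan, not Mereth; it does not apply.
Duty = $464,189.25 × 0% = $0.00.
Line 2 (39.31, Oristan, 727 m², $133,593.52):
Base rate for 39.31 is 8.5% + $2.52/m².
Additional duty on 39.31 from Oristan: +12.6%. Applied ad valorem rate: 8.5% + 12.6% = 21.1%.
Duty = $133,593.52 × 21.1% + 727 × $2.52 = $30,020.27.
Line 3 (29.67, Oristan, 3,856 kg, $792,099.52):
Base rate for 29.67 is 2%.
Duty = $792,099.52 × 2% = $15,841.99.
Total = $0.00 + $30,020.27 + $15,841.99 = $45,862.26.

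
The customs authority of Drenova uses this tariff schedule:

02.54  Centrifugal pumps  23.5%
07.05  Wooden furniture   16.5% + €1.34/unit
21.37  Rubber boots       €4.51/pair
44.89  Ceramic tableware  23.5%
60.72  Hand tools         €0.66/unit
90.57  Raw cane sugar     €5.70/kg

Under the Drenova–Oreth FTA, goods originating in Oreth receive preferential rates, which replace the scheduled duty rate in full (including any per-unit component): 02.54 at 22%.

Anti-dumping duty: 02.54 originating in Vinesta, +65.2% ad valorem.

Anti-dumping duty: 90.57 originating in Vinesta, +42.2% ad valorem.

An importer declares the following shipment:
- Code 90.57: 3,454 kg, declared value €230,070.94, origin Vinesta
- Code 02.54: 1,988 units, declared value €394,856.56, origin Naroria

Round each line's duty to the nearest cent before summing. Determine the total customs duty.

Line 1 (90.57, Vinesta, 3,454 kg, €230,070.94):
Base rate for 90.57 is €5.70/kg.
Additional duty on 90.57 from Vinesta: +42.2% ad valorem. Applied ad valorem rate = 42.2%.
Duty = €230,070.94 × 42.2% + 3,454 × €5.70 = €116,777.74.
Line 2 (02.54, Naroria, 1,988 units, €394,856.56):
Base rate for 02.54 is 23.5%.
02.54 has an FTA preferential rate, but origin Naroria is not Oreth; base rate stands.
The additional-duty order on 02.54 targets Vinesta, not Naroria; it does not apply.
Duty = €394,856.56 × 23.5% = €92,791.29.
Total = €116,777.74 + €92,791.29 = €209,569.03.

€209,569.03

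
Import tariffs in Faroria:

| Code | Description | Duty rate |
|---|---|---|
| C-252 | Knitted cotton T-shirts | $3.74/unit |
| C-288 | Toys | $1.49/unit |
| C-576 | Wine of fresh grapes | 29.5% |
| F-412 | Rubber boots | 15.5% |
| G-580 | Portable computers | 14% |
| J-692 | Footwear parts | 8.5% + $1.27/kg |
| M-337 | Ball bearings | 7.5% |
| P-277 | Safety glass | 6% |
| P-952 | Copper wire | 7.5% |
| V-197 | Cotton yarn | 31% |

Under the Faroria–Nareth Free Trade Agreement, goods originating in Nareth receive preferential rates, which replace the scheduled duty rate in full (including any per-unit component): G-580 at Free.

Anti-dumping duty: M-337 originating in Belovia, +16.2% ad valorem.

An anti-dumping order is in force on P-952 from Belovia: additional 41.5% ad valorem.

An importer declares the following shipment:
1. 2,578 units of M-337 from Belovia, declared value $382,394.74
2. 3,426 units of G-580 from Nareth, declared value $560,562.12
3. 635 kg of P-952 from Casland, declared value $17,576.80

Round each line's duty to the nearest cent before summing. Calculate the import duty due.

$91,945.81

Line 1 (M-337, Belovia, 2,578 units, $382,394.74):
Base rate for M-337 is 7.5%.
Additional duty on M-337 from Belovia: +16.2%. Applied ad valorem rate: 7.5% + 16.2% = 23.7%.
Duty = $382,394.74 × 23.7% = $90,627.55.
Line 2 (G-580, Nareth, 3,426 units, $560,562.12):
Base rate for G-580 is 14%.
Origin Nareth qualifies under the Faroria–Nareth agreement and G-580 is covered: preferential rate Free applies instead.
Duty = $560,562.12 × 0% = $0.00.
Line 3 (P-952, Casland, 635 kg, $17,576.80):
Base rate for P-952 is 7.5%.
The additional-duty order on P-952 targets Belovia, not Casland; it does not apply.
Duty = $17,576.80 × 7.5% = $1,318.26.
Total = $90,627.55 + $0.00 + $1,318.26 = $91,945.81.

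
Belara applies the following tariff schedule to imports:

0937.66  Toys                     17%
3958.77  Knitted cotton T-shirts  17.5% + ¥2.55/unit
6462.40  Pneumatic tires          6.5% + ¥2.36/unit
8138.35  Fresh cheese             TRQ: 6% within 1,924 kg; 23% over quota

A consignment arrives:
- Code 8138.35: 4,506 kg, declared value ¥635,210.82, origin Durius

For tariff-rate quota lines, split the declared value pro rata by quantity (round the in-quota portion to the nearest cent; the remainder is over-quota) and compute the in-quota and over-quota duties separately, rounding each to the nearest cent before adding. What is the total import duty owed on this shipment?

¥99,990.02

Line 1 (8138.35, Durius, 4,506 kg, ¥635,210.82):
Code 8138.35 is under a tariff-rate quota (threshold 1,924 kg). In-quota: 1,924 kg at 6%; over-quota: 2,582 kg at 23%.
Pro-rata value split: in-quota = ¥635,210.82 × 1,924/4,506 = ¥271,226.28; over-quota = ¥635,210.82 − ¥271,226.28 = ¥363,984.54.
In-quota duty = ¥271,226.28 × 6% = ¥16,273.58. Over-quota duty = ¥363,984.54 × 23% = ¥83,716.44.
Line duty = ¥16,273.58 + ¥83,716.44 = ¥99,990.02.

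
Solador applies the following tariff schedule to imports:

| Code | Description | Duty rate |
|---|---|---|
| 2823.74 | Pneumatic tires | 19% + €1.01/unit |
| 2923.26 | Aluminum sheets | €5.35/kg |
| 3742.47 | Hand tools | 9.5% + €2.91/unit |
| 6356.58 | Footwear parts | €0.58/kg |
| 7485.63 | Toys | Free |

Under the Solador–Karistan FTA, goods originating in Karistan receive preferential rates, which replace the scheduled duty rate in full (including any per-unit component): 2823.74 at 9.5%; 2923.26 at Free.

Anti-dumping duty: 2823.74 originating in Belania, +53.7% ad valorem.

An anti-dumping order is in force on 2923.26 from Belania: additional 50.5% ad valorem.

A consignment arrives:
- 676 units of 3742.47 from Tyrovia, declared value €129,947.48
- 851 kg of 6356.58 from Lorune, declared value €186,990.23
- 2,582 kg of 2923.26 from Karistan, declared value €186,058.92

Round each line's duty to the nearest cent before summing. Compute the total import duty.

€14,805.75

Line 1 (3742.47, Tyrovia, 676 units, €129,947.48):
Base rate for 3742.47 is 9.5% + €2.91/unit.
Duty = €129,947.48 × 9.5% + 676 × €2.91 = €14,312.17.
Line 2 (6356.58, Lorune, 851 kg, €186,990.23):
Base rate for 6356.58 is €0.58/kg.
Duty = 851 × €0.58 = €493.58.
Line 3 (2923.26, Karistan, 2,582 kg, €186,058.92):
Base rate for 2923.26 is €5.35/kg.
Origin Karistan qualifies under the Solador–Karistan agreement and 2923.26 is covered: preferential rate Free applies instead.
The additional-duty order on 2923.26 targets Belania, not Karistan; it does not apply.
Duty = €186,058.92 × 0% = €0.00.
Total = €14,312.17 + €493.58 + €0.00 = €14,805.75.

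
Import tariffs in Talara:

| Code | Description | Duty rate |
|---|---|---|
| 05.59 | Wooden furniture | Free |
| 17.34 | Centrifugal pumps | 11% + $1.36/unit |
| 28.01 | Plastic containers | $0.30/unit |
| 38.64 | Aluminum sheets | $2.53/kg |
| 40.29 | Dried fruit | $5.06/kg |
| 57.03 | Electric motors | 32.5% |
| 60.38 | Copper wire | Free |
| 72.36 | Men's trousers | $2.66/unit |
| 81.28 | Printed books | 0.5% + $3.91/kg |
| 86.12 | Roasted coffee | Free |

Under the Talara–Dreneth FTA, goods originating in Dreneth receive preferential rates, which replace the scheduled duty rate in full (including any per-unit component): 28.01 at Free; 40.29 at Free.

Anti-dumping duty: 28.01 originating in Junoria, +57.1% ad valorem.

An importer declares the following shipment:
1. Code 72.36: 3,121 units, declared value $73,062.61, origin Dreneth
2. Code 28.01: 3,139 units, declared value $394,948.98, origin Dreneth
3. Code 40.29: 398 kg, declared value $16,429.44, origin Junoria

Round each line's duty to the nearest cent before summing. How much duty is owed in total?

$10,315.74

Line 1 (72.36, Dreneth, 3,121 units, $73,062.61):
Base rate for 72.36 is $2.66/unit.
Origin Dreneth is the FTA partner but 72.36 is not on the preference list; base rate stands.
Duty = 3,121 × $2.66 = $8,301.86.
Line 2 (28.01, Dreneth, 3,139 units, $394,948.98):
Base rate for 28.01 is $0.30/unit.
Origin Dreneth qualifies under the Talara–Dreneth agreement and 28.01 is covered: preferential rate Free applies instead.
The additional-duty order on 28.01 targets Junoria, not Dreneth; it does not apply.
Duty = $394,948.98 × 0% = $0.00.
Line 3 (40.29, Junoria, 398 kg, $16,429.44):
Base rate for 40.29 is $5.06/kg.
40.29 has an FTA preferential rate, but origin Junoria is not Dreneth; base rate stands.
Duty = 398 × $5.06 = $2,013.88.
Total = $8,301.86 + $0.00 + $2,013.88 = $10,315.74.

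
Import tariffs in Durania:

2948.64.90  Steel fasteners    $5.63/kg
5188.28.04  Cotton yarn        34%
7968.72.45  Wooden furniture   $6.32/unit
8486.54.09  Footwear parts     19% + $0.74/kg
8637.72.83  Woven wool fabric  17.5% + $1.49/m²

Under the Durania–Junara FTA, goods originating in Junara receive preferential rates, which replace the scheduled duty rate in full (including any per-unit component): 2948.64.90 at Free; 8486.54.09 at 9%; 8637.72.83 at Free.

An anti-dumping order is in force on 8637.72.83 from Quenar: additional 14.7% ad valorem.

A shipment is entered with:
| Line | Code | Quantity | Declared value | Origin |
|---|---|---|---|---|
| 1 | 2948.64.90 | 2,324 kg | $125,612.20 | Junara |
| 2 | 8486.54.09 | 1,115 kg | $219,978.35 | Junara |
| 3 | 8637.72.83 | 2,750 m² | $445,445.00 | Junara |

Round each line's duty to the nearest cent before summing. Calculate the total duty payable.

Line 1 (2948.64.90, Junara, 2,324 kg, $125,612.20):
Base rate for 2948.64.90 is $5.63/kg.
Origin Junara qualifies under the Durania–Junara agreement and 2948.64.90 is covered: preferential rate Free applies instead.
Duty = $125,612.20 × 0% = $0.00.
Line 2 (8486.54.09, Junara, 1,115 kg, $219,978.35):
Base rate for 8486.54.09 is 19% + $0.74/kg.
Origin Junara qualifies under the Durania–Junara agreement and 8486.54.09 is covered: preferential rate 9% applies instead.
Duty = $219,978.35 × 9% = $19,798.05.
Line 3 (8637.72.83, Junara, 2,750 m², $445,445.00):
Base rate for 8637.72.83 is 17.5% + $1.49/m².
Origin Junara qualifies under the Durania–Junara agreement and 8637.72.83 is covered: preferential rate Free applies instead.
The additional-duty order on 8637.72.83 targets Quenar, not Junara; it does not apply.
Duty = $445,445.00 × 0% = $0.00.
Total = $0.00 + $19,798.05 + $0.00 = $19,798.05.

$19,798.05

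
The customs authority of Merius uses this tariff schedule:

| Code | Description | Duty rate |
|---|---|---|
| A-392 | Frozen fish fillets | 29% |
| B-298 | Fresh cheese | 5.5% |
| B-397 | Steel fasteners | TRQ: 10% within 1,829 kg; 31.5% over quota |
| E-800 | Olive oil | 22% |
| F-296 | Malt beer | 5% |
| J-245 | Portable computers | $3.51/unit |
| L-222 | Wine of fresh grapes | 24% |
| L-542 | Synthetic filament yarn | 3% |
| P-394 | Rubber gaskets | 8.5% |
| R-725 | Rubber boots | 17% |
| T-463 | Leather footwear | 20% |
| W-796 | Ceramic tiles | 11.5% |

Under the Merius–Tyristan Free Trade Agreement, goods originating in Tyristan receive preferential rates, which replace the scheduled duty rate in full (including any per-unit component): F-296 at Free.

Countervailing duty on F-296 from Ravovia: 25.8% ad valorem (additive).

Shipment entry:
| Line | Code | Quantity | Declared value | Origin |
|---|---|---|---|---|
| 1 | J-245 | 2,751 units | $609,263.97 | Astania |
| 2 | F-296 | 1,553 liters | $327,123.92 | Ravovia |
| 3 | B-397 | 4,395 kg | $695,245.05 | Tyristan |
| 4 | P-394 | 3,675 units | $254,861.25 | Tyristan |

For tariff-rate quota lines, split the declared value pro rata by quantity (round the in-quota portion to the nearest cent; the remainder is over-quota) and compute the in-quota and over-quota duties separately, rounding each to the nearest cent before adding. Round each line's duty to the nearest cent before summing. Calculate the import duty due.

Line 1 (J-245, Astania, 2,751 units, $609,263.97):
Base rate for J-245 is $3.51/unit.
Duty = 2,751 × $3.51 = $9,656.01.
Line 2 (F-296, Ravovia, 1,553 liters, $327,123.92):
Base rate for F-296 is 5%.
F-296 has an FTA preferential rate, but origin Ravovia is not Tyristan; base rate stands.
Additional duty on F-296 from Ravovia: +25.8%. Applied ad valorem rate: 5% + 25.8% = 30.8%.
Duty = $327,123.92 × 30.8% = $100,754.17.
Line 3 (B-397, Tyristan, 4,395 kg, $695,245.05):
Code B-397 is under a tariff-rate quota (threshold 1,829 kg). In-quota: 1,829 kg at 10%; over-quota: 2,566 kg at 31.5%.
Pro-rata value split: in-quota = $695,245.05 × 1,829/4,395 = $289,329.51; over-quota = $695,245.05 − $289,329.51 = $405,915.54.
In-quota duty = $289,329.51 × 10% = $28,932.95. Over-quota duty = $405,915.54 × 31.5% = $127,863.40.
Line duty = $28,932.95 + $127,863.40 = $156,796.35.
Line 4 (P-394, Tyristan, 3,675 units, $254,861.25):
Base rate for P-394 is 8.5%.
Origin Tyristan is the FTA partner but P-394 is not on the preference list; base rate stands.
Duty = $254,861.25 × 8.5% = $21,663.21.
Total = $9,656.01 + $100,754.17 + $156,796.35 + $21,663.21 = $288,869.74.

$288,869.74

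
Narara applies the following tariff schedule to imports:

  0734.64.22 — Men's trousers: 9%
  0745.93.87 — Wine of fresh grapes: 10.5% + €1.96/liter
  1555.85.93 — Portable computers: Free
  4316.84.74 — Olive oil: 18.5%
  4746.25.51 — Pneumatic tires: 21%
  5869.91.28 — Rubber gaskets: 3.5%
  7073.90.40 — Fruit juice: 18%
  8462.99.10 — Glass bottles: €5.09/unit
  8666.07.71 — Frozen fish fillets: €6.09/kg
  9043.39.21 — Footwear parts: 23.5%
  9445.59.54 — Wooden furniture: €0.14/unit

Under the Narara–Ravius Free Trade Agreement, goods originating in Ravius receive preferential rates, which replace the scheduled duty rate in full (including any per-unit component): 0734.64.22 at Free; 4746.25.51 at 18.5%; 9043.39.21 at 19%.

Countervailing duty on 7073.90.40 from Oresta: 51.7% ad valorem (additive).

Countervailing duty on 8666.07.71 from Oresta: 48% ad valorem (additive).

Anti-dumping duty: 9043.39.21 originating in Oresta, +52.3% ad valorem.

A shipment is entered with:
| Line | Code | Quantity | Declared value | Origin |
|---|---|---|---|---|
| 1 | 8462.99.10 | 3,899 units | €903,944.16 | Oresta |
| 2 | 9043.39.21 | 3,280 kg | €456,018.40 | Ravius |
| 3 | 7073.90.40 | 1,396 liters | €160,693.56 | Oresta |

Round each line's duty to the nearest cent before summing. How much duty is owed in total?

€218,492.82

Line 1 (8462.99.10, Oresta, 3,899 units, €903,944.16):
Base rate for 8462.99.10 is €5.09/unit.
Duty = 3,899 × €5.09 = €19,845.91.
Line 2 (9043.39.21, Ravius, 3,280 kg, €456,018.40):
Base rate for 9043.39.21 is 23.5%.
Origin Ravius qualifies under the Narara–Ravius agreement and 9043.39.21 is covered: preferential rate 19% applies instead.
The additional-duty order on 9043.39.21 targets Oresta, not Ravius; it does not apply.
Duty = €456,018.40 × 19% = €86,643.50.
Line 3 (7073.90.40, Oresta, 1,396 liters, €160,693.56):
Base rate for 7073.90.40 is 18%.
Additional duty on 7073.90.40 from Oresta: +51.7%. Applied ad valorem rate: 18% + 51.7% = 69.7%.
Duty = €160,693.56 × 69.7% = €112,003.41.
Total = €19,845.91 + €86,643.50 + €112,003.41 = €218,492.82.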